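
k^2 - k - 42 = (k - 7)*(k + 6)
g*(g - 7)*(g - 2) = g^3 - 9*g^2 + 14*g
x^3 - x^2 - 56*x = x*(x - 8)*(x + 7)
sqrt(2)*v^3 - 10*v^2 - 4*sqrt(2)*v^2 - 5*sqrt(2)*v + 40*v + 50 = (v - 5)*(v - 5*sqrt(2))*(sqrt(2)*v + sqrt(2))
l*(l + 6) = l^2 + 6*l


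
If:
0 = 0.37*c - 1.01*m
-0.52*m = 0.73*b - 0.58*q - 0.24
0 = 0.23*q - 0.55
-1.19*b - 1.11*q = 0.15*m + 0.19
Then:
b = -3.38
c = 21.51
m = 7.88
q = 2.39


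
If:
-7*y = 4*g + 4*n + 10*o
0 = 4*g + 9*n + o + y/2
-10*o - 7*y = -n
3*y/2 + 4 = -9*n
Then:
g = 20/159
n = -16/159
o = 76/53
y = -328/159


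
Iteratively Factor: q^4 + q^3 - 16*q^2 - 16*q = (q - 4)*(q^3 + 5*q^2 + 4*q) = (q - 4)*(q + 1)*(q^2 + 4*q) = q*(q - 4)*(q + 1)*(q + 4)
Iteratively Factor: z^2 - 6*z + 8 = (z - 2)*(z - 4)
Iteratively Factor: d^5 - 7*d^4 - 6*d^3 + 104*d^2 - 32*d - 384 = (d + 2)*(d^4 - 9*d^3 + 12*d^2 + 80*d - 192) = (d - 4)*(d + 2)*(d^3 - 5*d^2 - 8*d + 48) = (d - 4)^2*(d + 2)*(d^2 - d - 12) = (d - 4)^3*(d + 2)*(d + 3)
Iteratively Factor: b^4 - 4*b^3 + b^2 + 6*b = (b)*(b^3 - 4*b^2 + b + 6) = b*(b - 3)*(b^2 - b - 2) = b*(b - 3)*(b + 1)*(b - 2)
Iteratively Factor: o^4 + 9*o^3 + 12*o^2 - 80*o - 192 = (o + 4)*(o^3 + 5*o^2 - 8*o - 48) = (o + 4)^2*(o^2 + o - 12) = (o + 4)^3*(o - 3)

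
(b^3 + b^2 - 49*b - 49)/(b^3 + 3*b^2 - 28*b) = (b^2 - 6*b - 7)/(b*(b - 4))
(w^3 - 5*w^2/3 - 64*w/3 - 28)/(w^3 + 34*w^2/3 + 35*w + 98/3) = (w - 6)/(w + 7)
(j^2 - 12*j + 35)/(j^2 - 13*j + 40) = (j - 7)/(j - 8)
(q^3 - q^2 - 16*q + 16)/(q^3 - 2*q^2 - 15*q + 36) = (q^2 - 5*q + 4)/(q^2 - 6*q + 9)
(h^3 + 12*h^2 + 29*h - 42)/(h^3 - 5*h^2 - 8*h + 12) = (h^2 + 13*h + 42)/(h^2 - 4*h - 12)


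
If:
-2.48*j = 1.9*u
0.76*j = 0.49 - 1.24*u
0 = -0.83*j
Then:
No Solution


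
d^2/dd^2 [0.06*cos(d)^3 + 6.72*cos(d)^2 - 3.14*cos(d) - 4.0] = 3.095*cos(d) - 13.44*cos(2*d) - 0.135*cos(3*d)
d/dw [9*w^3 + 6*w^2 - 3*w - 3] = 27*w^2 + 12*w - 3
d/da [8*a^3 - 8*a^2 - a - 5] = 24*a^2 - 16*a - 1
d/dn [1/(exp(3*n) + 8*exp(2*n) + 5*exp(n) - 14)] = (-3*exp(2*n) - 16*exp(n) - 5)*exp(n)/(exp(3*n) + 8*exp(2*n) + 5*exp(n) - 14)^2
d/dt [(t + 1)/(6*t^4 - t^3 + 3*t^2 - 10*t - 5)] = (-18*t^4 - 22*t^3 - 6*t + 5)/(36*t^8 - 12*t^7 + 37*t^6 - 126*t^5 - 31*t^4 - 50*t^3 + 70*t^2 + 100*t + 25)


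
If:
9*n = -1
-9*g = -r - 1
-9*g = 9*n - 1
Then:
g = 2/9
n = -1/9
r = 1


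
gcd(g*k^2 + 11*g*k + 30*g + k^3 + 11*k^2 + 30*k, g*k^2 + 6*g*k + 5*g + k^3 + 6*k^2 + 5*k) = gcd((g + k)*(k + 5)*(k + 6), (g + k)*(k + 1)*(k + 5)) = g*k + 5*g + k^2 + 5*k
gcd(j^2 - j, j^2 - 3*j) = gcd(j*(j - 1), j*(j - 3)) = j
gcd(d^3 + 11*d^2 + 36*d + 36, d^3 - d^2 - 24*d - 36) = d^2 + 5*d + 6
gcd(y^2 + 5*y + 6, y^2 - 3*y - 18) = y + 3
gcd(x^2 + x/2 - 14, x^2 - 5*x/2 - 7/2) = x - 7/2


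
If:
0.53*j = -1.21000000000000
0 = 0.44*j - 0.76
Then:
No Solution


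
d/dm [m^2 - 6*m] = 2*m - 6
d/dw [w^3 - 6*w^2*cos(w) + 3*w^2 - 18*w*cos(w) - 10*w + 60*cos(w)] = 6*w^2*sin(w) + 3*w^2 + 18*w*sin(w) - 12*w*cos(w) + 6*w - 60*sin(w) - 18*cos(w) - 10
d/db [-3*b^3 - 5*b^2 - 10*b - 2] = -9*b^2 - 10*b - 10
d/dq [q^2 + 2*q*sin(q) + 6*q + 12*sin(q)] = 2*q*cos(q) + 2*q + 2*sin(q) + 12*cos(q) + 6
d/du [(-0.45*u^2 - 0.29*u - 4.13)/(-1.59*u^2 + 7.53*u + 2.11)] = (-3.8496*u^2 - 15.0324*u + 30.487)/(2.5281*u^4 - 23.9454*u^3 + 49.9911*u^2 + 31.7766*u + 4.4521)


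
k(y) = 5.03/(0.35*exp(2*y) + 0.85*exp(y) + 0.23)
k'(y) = 5.03*(-0.7*exp(2*y) - 0.85*exp(y))/(0.35*exp(2*y) + 0.85*exp(y) + 0.23)^2 = (-3.521*exp(y) - 4.2755)*exp(y)/(0.35*exp(2*y) + 0.85*exp(y) + 0.23)^2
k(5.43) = 0.00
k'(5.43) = -0.00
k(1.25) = 0.67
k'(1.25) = -1.04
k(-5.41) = 21.51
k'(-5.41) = -0.35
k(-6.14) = 21.70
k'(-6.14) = -0.17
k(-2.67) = 17.31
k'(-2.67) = -3.71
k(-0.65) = 6.54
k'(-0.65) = -5.40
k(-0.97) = 8.35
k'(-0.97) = -5.86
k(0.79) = 1.32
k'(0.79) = -1.83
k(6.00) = 0.00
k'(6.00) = 0.00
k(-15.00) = 21.87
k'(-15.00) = 0.00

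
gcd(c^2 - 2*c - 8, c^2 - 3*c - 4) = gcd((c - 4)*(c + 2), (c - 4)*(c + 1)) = c - 4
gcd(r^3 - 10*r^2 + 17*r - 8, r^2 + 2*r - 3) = r - 1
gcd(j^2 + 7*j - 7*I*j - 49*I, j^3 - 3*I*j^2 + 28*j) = j - 7*I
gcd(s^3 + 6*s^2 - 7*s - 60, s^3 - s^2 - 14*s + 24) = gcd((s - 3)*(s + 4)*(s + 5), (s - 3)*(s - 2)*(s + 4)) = s^2 + s - 12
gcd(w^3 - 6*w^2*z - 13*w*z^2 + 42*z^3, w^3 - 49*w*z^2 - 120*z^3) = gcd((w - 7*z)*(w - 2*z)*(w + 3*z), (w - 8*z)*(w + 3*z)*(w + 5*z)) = w + 3*z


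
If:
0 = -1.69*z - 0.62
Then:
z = -0.37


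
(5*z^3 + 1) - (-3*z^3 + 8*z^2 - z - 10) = 8*z^3 - 8*z^2 + z + 11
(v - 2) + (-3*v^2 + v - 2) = -3*v^2 + 2*v - 4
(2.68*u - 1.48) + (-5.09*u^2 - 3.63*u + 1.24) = -5.09*u^2 - 0.95*u - 0.24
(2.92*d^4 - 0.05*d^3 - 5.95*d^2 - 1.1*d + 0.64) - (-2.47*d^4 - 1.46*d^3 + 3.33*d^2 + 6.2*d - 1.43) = 5.39*d^4 + 1.41*d^3 - 9.28*d^2 - 7.3*d + 2.07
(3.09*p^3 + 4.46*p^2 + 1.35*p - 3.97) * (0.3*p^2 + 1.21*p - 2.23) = 0.927*p^5 + 5.0769*p^4 - 1.0891*p^3 - 9.5033*p^2 - 7.8142*p + 8.8531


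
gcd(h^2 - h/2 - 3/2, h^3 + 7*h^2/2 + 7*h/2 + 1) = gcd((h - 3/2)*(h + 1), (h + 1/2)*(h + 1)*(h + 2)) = h + 1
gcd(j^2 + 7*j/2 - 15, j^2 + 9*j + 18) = j + 6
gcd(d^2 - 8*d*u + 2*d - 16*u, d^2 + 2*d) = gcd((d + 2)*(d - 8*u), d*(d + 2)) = d + 2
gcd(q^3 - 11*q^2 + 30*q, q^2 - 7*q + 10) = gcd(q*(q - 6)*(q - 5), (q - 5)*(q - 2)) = q - 5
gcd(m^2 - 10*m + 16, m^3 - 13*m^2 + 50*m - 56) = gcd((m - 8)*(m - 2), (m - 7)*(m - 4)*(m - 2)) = m - 2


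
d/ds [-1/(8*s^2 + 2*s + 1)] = 2*(8*s + 1)/(8*s^2 + 2*s + 1)^2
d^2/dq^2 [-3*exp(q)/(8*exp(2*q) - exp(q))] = (-192*exp(q) - 24)*exp(q)/(512*exp(3*q) - 192*exp(2*q) + 24*exp(q) - 1)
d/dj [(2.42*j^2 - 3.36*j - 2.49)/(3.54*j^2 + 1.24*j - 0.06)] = (14.8952*j^2 + 17.3388*j + 3.2892)/(12.5316*j^4 + 8.7792*j^3 + 1.1128*j^2 - 0.1488*j + 0.0036)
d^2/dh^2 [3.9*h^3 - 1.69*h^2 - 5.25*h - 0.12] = 23.4*h - 3.38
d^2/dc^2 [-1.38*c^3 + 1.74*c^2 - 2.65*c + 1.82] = 3.48 - 8.28*c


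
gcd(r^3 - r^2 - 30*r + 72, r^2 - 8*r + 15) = r - 3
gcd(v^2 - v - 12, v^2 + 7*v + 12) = v + 3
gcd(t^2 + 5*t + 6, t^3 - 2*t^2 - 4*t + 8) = t + 2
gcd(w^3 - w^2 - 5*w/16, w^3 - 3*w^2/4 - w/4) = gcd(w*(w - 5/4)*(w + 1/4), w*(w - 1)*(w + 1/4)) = w^2 + w/4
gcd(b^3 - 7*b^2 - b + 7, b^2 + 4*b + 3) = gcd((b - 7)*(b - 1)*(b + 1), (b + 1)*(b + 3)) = b + 1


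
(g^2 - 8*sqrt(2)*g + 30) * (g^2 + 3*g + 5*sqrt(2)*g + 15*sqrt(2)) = g^4 - 3*sqrt(2)*g^3 + 3*g^3 - 50*g^2 - 9*sqrt(2)*g^2 - 150*g + 150*sqrt(2)*g + 450*sqrt(2)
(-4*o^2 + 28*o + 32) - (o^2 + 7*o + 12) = -5*o^2 + 21*o + 20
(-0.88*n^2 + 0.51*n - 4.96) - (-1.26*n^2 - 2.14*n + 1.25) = 0.38*n^2 + 2.65*n - 6.21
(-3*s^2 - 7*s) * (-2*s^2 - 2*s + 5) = 6*s^4 + 20*s^3 - s^2 - 35*s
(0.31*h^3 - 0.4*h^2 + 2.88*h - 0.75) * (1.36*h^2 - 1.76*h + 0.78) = 0.4216*h^5 - 1.0896*h^4 + 4.8626*h^3 - 6.4008*h^2 + 3.5664*h - 0.585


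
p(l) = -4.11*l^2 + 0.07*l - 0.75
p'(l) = 0.07 - 8.22*l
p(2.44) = -25.05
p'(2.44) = -19.99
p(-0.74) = -3.05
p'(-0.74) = 6.15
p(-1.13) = -6.08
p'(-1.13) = 9.36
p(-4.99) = -103.44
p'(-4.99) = 41.09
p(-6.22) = -160.19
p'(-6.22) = 51.20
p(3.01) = -37.78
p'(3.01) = -24.67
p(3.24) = -43.67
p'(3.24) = -26.56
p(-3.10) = -40.46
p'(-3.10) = 25.55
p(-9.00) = -334.29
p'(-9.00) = 74.05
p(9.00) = -333.03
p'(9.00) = -73.91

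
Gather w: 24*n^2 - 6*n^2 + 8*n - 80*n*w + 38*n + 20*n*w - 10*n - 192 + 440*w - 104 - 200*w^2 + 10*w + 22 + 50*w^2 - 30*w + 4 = 18*n^2 + 36*n - 150*w^2 + w*(420 - 60*n) - 270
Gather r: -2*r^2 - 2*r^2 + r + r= -4*r^2 + 2*r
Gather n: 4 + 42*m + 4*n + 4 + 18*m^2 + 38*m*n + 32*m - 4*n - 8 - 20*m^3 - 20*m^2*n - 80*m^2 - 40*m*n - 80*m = -20*m^3 - 62*m^2 - 6*m + n*(-20*m^2 - 2*m)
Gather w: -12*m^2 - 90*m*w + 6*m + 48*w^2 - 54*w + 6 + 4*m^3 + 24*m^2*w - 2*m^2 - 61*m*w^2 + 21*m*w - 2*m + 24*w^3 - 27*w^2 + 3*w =4*m^3 - 14*m^2 + 4*m + 24*w^3 + w^2*(21 - 61*m) + w*(24*m^2 - 69*m - 51) + 6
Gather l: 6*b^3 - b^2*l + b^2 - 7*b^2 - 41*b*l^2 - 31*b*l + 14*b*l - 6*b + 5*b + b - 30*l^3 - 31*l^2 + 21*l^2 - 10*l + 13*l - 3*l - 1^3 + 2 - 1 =6*b^3 - 6*b^2 - 30*l^3 + l^2*(-41*b - 10) + l*(-b^2 - 17*b)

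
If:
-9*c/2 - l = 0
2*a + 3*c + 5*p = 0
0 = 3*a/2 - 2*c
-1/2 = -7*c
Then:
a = 2/21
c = 1/14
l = -9/28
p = -17/210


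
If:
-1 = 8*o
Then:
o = -1/8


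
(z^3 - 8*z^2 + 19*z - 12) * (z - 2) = z^4 - 10*z^3 + 35*z^2 - 50*z + 24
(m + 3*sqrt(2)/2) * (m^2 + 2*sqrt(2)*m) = m^3 + 7*sqrt(2)*m^2/2 + 6*m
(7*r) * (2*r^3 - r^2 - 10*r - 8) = 14*r^4 - 7*r^3 - 70*r^2 - 56*r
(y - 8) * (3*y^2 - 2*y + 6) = 3*y^3 - 26*y^2 + 22*y - 48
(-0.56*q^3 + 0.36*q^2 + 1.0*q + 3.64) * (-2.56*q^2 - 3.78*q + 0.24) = 1.4336*q^5 + 1.1952*q^4 - 4.0552*q^3 - 13.012*q^2 - 13.5192*q + 0.8736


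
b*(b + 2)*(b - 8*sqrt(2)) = b^3 - 8*sqrt(2)*b^2 + 2*b^2 - 16*sqrt(2)*b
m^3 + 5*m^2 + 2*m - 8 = (m - 1)*(m + 2)*(m + 4)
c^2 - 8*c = c*(c - 8)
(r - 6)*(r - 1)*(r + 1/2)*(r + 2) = r^4 - 9*r^3/2 - 21*r^2/2 + 8*r + 6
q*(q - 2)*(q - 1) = q^3 - 3*q^2 + 2*q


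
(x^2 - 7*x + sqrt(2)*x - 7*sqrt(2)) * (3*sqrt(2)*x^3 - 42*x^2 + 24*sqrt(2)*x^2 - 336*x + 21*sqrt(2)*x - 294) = 3*sqrt(2)*x^5 - 36*x^4 + 3*sqrt(2)*x^4 - 189*sqrt(2)*x^3 - 36*x^3 - 189*sqrt(2)*x^2 + 1764*x^2 + 1764*x + 2058*sqrt(2)*x + 2058*sqrt(2)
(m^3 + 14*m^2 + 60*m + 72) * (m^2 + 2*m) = m^5 + 16*m^4 + 88*m^3 + 192*m^2 + 144*m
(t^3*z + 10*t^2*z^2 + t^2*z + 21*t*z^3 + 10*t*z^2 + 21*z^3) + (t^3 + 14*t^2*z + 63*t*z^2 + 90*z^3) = t^3*z + t^3 + 10*t^2*z^2 + 15*t^2*z + 21*t*z^3 + 73*t*z^2 + 111*z^3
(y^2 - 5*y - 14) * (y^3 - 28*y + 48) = y^5 - 5*y^4 - 42*y^3 + 188*y^2 + 152*y - 672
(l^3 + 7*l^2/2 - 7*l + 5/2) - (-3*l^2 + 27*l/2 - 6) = l^3 + 13*l^2/2 - 41*l/2 + 17/2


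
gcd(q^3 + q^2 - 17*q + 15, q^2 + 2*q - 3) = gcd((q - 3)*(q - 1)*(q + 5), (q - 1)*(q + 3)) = q - 1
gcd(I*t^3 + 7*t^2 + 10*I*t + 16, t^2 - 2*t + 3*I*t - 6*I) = 1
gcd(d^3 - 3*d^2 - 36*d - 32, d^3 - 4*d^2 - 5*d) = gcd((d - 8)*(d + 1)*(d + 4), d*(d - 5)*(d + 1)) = d + 1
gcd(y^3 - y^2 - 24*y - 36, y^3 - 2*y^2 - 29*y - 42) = y^2 + 5*y + 6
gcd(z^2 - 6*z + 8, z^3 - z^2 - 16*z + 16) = z - 4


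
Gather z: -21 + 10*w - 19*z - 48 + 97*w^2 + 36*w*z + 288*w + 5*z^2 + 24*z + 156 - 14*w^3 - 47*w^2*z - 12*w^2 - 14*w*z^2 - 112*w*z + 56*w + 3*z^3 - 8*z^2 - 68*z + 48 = -14*w^3 + 85*w^2 + 354*w + 3*z^3 + z^2*(-14*w - 3) + z*(-47*w^2 - 76*w - 63) + 135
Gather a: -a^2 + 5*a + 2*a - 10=-a^2 + 7*a - 10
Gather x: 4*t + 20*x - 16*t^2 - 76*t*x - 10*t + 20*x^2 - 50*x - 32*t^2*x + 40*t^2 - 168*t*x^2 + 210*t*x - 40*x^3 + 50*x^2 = 24*t^2 - 6*t - 40*x^3 + x^2*(70 - 168*t) + x*(-32*t^2 + 134*t - 30)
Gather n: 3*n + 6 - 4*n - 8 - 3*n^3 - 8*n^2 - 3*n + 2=-3*n^3 - 8*n^2 - 4*n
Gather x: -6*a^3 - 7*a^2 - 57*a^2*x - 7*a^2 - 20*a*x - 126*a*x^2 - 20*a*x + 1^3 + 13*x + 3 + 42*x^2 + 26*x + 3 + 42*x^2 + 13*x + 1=-6*a^3 - 14*a^2 + x^2*(84 - 126*a) + x*(-57*a^2 - 40*a + 52) + 8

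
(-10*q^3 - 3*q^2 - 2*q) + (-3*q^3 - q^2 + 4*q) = -13*q^3 - 4*q^2 + 2*q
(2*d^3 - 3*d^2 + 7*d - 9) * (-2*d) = -4*d^4 + 6*d^3 - 14*d^2 + 18*d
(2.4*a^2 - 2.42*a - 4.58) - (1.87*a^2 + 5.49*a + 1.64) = 0.53*a^2 - 7.91*a - 6.22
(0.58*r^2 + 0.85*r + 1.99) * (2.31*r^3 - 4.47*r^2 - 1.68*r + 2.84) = 1.3398*r^5 - 0.6291*r^4 - 0.177*r^3 - 8.6761*r^2 - 0.9292*r + 5.6516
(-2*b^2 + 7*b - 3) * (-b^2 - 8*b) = 2*b^4 + 9*b^3 - 53*b^2 + 24*b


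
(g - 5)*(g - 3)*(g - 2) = g^3 - 10*g^2 + 31*g - 30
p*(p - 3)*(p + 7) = p^3 + 4*p^2 - 21*p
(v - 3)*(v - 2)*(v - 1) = v^3 - 6*v^2 + 11*v - 6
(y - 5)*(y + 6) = y^2 + y - 30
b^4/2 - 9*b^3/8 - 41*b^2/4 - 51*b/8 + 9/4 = (b/2 + 1/2)*(b - 6)*(b - 1/4)*(b + 3)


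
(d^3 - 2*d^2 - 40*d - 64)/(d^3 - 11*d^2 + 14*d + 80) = (d + 4)/(d - 5)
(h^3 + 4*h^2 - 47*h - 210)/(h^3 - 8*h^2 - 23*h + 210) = (h + 6)/(h - 6)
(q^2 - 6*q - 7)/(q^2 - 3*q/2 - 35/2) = 2*(-q^2 + 6*q + 7)/(-2*q^2 + 3*q + 35)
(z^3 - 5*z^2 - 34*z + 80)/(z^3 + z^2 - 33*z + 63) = (z^3 - 5*z^2 - 34*z + 80)/(z^3 + z^2 - 33*z + 63)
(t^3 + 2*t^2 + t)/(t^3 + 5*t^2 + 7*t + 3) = t/(t + 3)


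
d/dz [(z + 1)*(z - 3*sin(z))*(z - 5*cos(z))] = (z + 1)*(z - 3*sin(z))*(5*sin(z) + 1) - (z + 1)*(z - 5*cos(z))*(3*cos(z) - 1) + (z - 3*sin(z))*(z - 5*cos(z))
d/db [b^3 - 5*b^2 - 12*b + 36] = 3*b^2 - 10*b - 12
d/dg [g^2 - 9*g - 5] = 2*g - 9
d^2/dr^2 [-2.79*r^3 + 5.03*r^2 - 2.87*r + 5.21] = 10.06 - 16.74*r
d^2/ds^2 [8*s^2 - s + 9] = 16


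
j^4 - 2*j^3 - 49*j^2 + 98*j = j*(j - 7)*(j - 2)*(j + 7)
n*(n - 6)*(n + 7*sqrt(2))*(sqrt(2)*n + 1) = sqrt(2)*n^4 - 6*sqrt(2)*n^3 + 15*n^3 - 90*n^2 + 7*sqrt(2)*n^2 - 42*sqrt(2)*n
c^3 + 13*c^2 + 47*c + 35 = (c + 1)*(c + 5)*(c + 7)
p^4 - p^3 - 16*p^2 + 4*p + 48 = (p - 4)*(p - 2)*(p + 2)*(p + 3)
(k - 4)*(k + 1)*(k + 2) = k^3 - k^2 - 10*k - 8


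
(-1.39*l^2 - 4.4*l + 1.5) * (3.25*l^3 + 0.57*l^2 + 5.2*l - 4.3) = -4.5175*l^5 - 15.0923*l^4 - 4.861*l^3 - 16.048*l^2 + 26.72*l - 6.45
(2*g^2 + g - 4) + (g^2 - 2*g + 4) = 3*g^2 - g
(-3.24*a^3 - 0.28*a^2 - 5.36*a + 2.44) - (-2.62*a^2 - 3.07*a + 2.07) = -3.24*a^3 + 2.34*a^2 - 2.29*a + 0.37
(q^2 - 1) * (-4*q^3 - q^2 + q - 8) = -4*q^5 - q^4 + 5*q^3 - 7*q^2 - q + 8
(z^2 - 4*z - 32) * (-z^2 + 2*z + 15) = -z^4 + 6*z^3 + 39*z^2 - 124*z - 480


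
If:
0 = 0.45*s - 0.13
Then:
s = 0.29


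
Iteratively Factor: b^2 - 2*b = (b - 2)*(b)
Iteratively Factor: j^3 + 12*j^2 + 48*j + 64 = (j + 4)*(j^2 + 8*j + 16) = (j + 4)^2*(j + 4)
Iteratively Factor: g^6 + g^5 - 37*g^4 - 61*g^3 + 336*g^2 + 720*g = (g + 3)*(g^5 - 2*g^4 - 31*g^3 + 32*g^2 + 240*g) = (g - 5)*(g + 3)*(g^4 + 3*g^3 - 16*g^2 - 48*g) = (g - 5)*(g + 3)^2*(g^3 - 16*g) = (g - 5)*(g + 3)^2*(g + 4)*(g^2 - 4*g) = (g - 5)*(g - 4)*(g + 3)^2*(g + 4)*(g)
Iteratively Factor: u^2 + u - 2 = (u - 1)*(u + 2)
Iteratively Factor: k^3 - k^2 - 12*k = (k)*(k^2 - k - 12) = k*(k - 4)*(k + 3)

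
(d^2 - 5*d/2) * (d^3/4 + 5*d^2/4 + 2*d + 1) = d^5/4 + 5*d^4/8 - 9*d^3/8 - 4*d^2 - 5*d/2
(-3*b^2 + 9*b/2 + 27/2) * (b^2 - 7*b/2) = -3*b^4 + 15*b^3 - 9*b^2/4 - 189*b/4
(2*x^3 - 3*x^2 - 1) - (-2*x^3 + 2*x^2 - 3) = 4*x^3 - 5*x^2 + 2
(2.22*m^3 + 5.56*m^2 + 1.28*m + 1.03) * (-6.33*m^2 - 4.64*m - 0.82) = -14.0526*m^5 - 45.4956*m^4 - 35.7212*m^3 - 17.0183*m^2 - 5.8288*m - 0.8446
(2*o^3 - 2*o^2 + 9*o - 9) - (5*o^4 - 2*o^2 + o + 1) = -5*o^4 + 2*o^3 + 8*o - 10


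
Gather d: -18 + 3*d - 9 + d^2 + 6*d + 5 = d^2 + 9*d - 22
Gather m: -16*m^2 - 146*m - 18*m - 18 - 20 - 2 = -16*m^2 - 164*m - 40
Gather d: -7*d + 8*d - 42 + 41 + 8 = d + 7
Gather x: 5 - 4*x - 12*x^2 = -12*x^2 - 4*x + 5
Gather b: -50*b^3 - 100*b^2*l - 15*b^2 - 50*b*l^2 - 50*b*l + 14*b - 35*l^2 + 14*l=-50*b^3 + b^2*(-100*l - 15) + b*(-50*l^2 - 50*l + 14) - 35*l^2 + 14*l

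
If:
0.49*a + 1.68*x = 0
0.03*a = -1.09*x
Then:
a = 0.00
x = 0.00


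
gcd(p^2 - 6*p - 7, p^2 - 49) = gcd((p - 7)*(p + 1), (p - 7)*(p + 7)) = p - 7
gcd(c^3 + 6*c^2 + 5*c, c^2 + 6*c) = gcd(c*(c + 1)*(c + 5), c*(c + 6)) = c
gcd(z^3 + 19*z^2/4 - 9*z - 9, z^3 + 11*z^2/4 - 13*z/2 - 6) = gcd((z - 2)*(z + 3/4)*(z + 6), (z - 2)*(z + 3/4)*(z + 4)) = z^2 - 5*z/4 - 3/2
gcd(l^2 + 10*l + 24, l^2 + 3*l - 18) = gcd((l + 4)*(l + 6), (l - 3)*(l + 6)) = l + 6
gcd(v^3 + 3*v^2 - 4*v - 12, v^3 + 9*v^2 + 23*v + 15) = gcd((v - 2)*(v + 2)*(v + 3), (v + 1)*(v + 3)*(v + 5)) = v + 3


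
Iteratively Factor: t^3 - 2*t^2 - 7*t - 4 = (t + 1)*(t^2 - 3*t - 4) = (t - 4)*(t + 1)*(t + 1)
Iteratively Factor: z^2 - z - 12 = (z - 4)*(z + 3)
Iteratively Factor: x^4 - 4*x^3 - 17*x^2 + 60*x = (x - 5)*(x^3 + x^2 - 12*x) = x*(x - 5)*(x^2 + x - 12) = x*(x - 5)*(x + 4)*(x - 3)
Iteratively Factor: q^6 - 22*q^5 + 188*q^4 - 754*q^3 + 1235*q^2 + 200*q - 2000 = (q + 1)*(q^5 - 23*q^4 + 211*q^3 - 965*q^2 + 2200*q - 2000) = (q - 5)*(q + 1)*(q^4 - 18*q^3 + 121*q^2 - 360*q + 400) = (q - 5)*(q - 4)*(q + 1)*(q^3 - 14*q^2 + 65*q - 100) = (q - 5)^2*(q - 4)*(q + 1)*(q^2 - 9*q + 20) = (q - 5)^3*(q - 4)*(q + 1)*(q - 4)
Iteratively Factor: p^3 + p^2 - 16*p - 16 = (p + 1)*(p^2 - 16) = (p - 4)*(p + 1)*(p + 4)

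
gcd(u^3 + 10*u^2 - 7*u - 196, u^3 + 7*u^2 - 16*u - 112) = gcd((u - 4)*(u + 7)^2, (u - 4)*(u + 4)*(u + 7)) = u^2 + 3*u - 28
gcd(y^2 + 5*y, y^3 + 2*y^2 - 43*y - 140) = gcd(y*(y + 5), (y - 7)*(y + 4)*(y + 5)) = y + 5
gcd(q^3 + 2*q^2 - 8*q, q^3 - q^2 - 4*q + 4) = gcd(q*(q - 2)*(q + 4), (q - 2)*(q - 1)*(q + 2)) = q - 2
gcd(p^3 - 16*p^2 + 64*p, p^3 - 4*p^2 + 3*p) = p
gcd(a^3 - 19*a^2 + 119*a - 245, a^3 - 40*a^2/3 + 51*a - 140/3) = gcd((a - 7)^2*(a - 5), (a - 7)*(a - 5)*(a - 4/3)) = a^2 - 12*a + 35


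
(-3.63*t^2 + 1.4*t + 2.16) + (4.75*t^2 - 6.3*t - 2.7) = 1.12*t^2 - 4.9*t - 0.54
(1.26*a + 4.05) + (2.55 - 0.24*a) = 1.02*a + 6.6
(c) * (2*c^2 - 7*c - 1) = 2*c^3 - 7*c^2 - c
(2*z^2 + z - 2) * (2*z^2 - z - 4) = 4*z^4 - 13*z^2 - 2*z + 8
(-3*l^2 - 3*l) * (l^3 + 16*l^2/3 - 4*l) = -3*l^5 - 19*l^4 - 4*l^3 + 12*l^2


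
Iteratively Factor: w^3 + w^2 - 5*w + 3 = (w + 3)*(w^2 - 2*w + 1) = (w - 1)*(w + 3)*(w - 1)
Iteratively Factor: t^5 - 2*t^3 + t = (t - 1)*(t^4 + t^3 - t^2 - t) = t*(t - 1)*(t^3 + t^2 - t - 1) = t*(t - 1)*(t + 1)*(t^2 - 1) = t*(t - 1)*(t + 1)^2*(t - 1)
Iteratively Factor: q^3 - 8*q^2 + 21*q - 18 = (q - 2)*(q^2 - 6*q + 9) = (q - 3)*(q - 2)*(q - 3)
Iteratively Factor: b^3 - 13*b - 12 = (b - 4)*(b^2 + 4*b + 3) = (b - 4)*(b + 3)*(b + 1)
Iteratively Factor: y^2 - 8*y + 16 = (y - 4)*(y - 4)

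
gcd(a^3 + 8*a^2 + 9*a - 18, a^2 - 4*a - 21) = a + 3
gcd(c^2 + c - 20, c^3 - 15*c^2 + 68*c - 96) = c - 4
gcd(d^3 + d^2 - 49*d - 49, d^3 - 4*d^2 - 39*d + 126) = d - 7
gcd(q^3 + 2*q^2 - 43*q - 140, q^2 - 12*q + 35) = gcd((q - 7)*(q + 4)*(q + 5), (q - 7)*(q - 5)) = q - 7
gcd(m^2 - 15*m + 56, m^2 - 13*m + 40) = m - 8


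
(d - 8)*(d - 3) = d^2 - 11*d + 24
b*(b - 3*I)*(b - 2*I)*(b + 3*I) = b^4 - 2*I*b^3 + 9*b^2 - 18*I*b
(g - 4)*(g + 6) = g^2 + 2*g - 24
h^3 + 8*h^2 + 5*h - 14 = (h - 1)*(h + 2)*(h + 7)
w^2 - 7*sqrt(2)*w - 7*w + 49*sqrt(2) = (w - 7)*(w - 7*sqrt(2))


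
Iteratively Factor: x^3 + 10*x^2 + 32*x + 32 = (x + 4)*(x^2 + 6*x + 8) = (x + 4)^2*(x + 2)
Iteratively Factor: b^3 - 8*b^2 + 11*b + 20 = (b - 5)*(b^2 - 3*b - 4) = (b - 5)*(b - 4)*(b + 1)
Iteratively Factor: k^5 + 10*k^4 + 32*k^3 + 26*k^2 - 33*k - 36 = (k + 1)*(k^4 + 9*k^3 + 23*k^2 + 3*k - 36) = (k + 1)*(k + 3)*(k^3 + 6*k^2 + 5*k - 12) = (k - 1)*(k + 1)*(k + 3)*(k^2 + 7*k + 12) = (k - 1)*(k + 1)*(k + 3)^2*(k + 4)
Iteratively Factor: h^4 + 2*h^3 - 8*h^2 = (h)*(h^3 + 2*h^2 - 8*h) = h*(h - 2)*(h^2 + 4*h) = h^2*(h - 2)*(h + 4)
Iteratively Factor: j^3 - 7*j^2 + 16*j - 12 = (j - 3)*(j^2 - 4*j + 4) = (j - 3)*(j - 2)*(j - 2)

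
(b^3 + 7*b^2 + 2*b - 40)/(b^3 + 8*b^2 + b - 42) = (b^2 + 9*b + 20)/(b^2 + 10*b + 21)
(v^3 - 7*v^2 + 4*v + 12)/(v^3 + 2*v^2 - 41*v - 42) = (v - 2)/(v + 7)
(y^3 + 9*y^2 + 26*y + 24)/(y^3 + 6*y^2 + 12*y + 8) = (y^2 + 7*y + 12)/(y^2 + 4*y + 4)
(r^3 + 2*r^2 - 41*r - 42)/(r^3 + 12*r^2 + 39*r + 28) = (r - 6)/(r + 4)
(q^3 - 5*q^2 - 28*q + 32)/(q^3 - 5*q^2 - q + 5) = (q^2 - 4*q - 32)/(q^2 - 4*q - 5)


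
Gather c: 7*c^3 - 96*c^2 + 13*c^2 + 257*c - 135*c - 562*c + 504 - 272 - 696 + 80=7*c^3 - 83*c^2 - 440*c - 384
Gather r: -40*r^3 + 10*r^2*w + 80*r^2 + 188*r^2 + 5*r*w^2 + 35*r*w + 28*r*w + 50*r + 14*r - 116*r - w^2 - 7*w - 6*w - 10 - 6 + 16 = -40*r^3 + r^2*(10*w + 268) + r*(5*w^2 + 63*w - 52) - w^2 - 13*w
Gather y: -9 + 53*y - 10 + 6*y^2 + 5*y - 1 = 6*y^2 + 58*y - 20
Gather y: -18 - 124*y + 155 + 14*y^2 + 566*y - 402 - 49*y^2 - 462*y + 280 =-35*y^2 - 20*y + 15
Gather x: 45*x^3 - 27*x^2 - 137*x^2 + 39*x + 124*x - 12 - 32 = 45*x^3 - 164*x^2 + 163*x - 44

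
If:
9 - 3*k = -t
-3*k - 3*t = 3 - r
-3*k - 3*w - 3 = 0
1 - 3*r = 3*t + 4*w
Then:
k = 104/41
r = 264/41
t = -57/41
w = -145/41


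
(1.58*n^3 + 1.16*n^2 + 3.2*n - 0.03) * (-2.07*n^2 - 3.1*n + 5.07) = -3.2706*n^5 - 7.2992*n^4 - 2.2094*n^3 - 3.9767*n^2 + 16.317*n - 0.1521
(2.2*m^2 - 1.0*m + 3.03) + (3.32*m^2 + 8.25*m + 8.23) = 5.52*m^2 + 7.25*m + 11.26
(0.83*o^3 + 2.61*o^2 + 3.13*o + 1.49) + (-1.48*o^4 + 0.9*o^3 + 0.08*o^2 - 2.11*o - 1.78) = -1.48*o^4 + 1.73*o^3 + 2.69*o^2 + 1.02*o - 0.29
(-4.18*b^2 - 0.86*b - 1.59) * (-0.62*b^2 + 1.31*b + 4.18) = 2.5916*b^4 - 4.9426*b^3 - 17.6132*b^2 - 5.6777*b - 6.6462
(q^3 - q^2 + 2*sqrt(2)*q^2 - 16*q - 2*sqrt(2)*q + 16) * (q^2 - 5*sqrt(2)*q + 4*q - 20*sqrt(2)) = q^5 - 3*sqrt(2)*q^4 + 3*q^4 - 40*q^3 - 9*sqrt(2)*q^3 - 108*q^2 + 92*sqrt(2)*q^2 + 144*q + 240*sqrt(2)*q - 320*sqrt(2)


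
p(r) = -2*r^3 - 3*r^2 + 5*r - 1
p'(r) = -6*r^2 - 6*r + 5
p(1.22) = -3.00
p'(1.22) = -11.25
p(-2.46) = -1.68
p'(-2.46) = -16.55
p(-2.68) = 2.55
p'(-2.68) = -22.01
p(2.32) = -30.52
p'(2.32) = -41.21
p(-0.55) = -4.32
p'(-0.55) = 6.48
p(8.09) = -1215.84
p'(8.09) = -436.23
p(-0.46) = -3.74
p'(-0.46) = 6.49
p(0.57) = 0.50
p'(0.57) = -0.37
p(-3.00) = 11.00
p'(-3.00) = -31.00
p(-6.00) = 293.00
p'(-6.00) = -175.00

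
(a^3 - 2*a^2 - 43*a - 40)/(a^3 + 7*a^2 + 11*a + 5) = (a - 8)/(a + 1)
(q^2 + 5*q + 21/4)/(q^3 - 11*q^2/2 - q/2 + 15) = (q + 7/2)/(q^2 - 7*q + 10)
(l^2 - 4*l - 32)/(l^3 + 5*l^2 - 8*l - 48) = (l - 8)/(l^2 + l - 12)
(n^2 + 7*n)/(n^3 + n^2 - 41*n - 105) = n*(n + 7)/(n^3 + n^2 - 41*n - 105)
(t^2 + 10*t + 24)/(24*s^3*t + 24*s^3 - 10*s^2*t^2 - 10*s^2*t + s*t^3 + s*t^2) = (t^2 + 10*t + 24)/(s*(24*s^2*t + 24*s^2 - 10*s*t^2 - 10*s*t + t^3 + t^2))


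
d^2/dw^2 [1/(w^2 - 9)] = 6*(w^2 + 3)/(w^2 - 9)^3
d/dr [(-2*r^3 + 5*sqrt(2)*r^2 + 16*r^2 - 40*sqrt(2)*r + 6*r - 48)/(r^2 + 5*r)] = (-2*r^4 - 20*r^3 + 74*r^2 + 65*sqrt(2)*r^2 + 96*r + 240)/(r^2*(r^2 + 10*r + 25))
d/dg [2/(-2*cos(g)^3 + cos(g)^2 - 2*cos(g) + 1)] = 4*(-3*cos(g)^2 + cos(g) - 1)*sin(g)/((sin(g)^2 - 2)^2*(2*cos(g) - 1)^2)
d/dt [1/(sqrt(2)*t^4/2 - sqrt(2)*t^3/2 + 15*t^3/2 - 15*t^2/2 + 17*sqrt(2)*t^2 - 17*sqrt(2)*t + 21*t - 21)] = 2*(-4*sqrt(2)*t^3 - 45*t^2 + 3*sqrt(2)*t^2 - 68*sqrt(2)*t + 30*t - 42 + 34*sqrt(2))/(sqrt(2)*t^4 - sqrt(2)*t^3 + 15*t^3 - 15*t^2 + 34*sqrt(2)*t^2 - 34*sqrt(2)*t + 42*t - 42)^2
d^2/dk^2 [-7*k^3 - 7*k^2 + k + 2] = -42*k - 14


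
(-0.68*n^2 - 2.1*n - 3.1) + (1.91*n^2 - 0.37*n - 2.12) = 1.23*n^2 - 2.47*n - 5.22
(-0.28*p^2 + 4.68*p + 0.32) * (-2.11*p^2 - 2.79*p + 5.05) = 0.5908*p^4 - 9.0936*p^3 - 15.1464*p^2 + 22.7412*p + 1.616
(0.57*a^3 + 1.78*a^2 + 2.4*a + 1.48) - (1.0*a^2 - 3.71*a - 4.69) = 0.57*a^3 + 0.78*a^2 + 6.11*a + 6.17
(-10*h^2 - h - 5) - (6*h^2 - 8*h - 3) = -16*h^2 + 7*h - 2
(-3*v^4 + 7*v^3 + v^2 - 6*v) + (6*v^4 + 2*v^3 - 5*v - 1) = 3*v^4 + 9*v^3 + v^2 - 11*v - 1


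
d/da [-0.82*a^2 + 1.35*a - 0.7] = 1.35 - 1.64*a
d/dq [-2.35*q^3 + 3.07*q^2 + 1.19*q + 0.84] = -7.05*q^2 + 6.14*q + 1.19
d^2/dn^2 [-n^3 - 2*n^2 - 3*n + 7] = -6*n - 4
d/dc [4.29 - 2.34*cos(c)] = 2.34*sin(c)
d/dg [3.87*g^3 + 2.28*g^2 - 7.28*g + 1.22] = 11.61*g^2 + 4.56*g - 7.28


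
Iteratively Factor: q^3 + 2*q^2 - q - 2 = (q + 2)*(q^2 - 1) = (q - 1)*(q + 2)*(q + 1)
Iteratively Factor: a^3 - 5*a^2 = (a)*(a^2 - 5*a) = a*(a - 5)*(a)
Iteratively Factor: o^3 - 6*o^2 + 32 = (o - 4)*(o^2 - 2*o - 8) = (o - 4)^2*(o + 2)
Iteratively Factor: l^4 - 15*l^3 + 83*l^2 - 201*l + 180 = (l - 3)*(l^3 - 12*l^2 + 47*l - 60) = (l - 4)*(l - 3)*(l^2 - 8*l + 15) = (l - 5)*(l - 4)*(l - 3)*(l - 3)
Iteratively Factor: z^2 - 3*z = (z)*(z - 3)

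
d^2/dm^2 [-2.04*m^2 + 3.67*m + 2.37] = -4.08000000000000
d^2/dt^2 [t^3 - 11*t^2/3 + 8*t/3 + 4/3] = 6*t - 22/3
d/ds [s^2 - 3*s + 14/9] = 2*s - 3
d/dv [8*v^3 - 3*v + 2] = 24*v^2 - 3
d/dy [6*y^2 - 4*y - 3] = 12*y - 4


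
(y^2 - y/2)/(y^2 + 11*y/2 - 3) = y/(y + 6)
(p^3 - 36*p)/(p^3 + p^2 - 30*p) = (p - 6)/(p - 5)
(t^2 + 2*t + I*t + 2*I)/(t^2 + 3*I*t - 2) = (t + 2)/(t + 2*I)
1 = 1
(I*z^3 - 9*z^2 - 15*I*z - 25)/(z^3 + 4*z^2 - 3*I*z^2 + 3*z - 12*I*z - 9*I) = (I*z^3 - 9*z^2 - 15*I*z - 25)/(z^3 + z^2*(4 - 3*I) + z*(3 - 12*I) - 9*I)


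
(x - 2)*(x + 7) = x^2 + 5*x - 14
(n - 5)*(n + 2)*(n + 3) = n^3 - 19*n - 30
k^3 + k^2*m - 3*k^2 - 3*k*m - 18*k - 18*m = (k - 6)*(k + 3)*(k + m)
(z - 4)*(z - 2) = z^2 - 6*z + 8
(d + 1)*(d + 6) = d^2 + 7*d + 6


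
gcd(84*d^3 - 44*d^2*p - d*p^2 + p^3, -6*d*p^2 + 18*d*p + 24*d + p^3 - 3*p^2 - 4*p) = -6*d + p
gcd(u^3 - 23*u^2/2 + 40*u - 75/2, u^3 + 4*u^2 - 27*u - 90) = u - 5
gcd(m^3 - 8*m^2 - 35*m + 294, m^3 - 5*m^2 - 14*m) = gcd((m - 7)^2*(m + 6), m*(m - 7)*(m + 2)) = m - 7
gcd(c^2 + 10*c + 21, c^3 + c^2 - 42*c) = c + 7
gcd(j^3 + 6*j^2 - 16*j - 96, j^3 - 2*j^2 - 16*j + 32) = j^2 - 16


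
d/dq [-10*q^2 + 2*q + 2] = 2 - 20*q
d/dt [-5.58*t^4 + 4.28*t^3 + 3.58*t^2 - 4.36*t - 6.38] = -22.32*t^3 + 12.84*t^2 + 7.16*t - 4.36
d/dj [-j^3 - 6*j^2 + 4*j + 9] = -3*j^2 - 12*j + 4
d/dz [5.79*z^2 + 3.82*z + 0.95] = 11.58*z + 3.82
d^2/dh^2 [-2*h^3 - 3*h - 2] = -12*h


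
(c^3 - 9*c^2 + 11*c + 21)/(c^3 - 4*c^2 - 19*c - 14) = (c - 3)/(c + 2)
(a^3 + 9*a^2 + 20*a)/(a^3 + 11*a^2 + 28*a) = (a + 5)/(a + 7)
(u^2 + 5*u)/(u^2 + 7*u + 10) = u/(u + 2)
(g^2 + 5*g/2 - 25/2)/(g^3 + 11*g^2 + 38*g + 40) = (g - 5/2)/(g^2 + 6*g + 8)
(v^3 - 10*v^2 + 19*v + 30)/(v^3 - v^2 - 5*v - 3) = (v^2 - 11*v + 30)/(v^2 - 2*v - 3)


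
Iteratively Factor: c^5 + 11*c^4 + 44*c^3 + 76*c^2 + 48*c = (c + 2)*(c^4 + 9*c^3 + 26*c^2 + 24*c) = c*(c + 2)*(c^3 + 9*c^2 + 26*c + 24) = c*(c + 2)^2*(c^2 + 7*c + 12) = c*(c + 2)^2*(c + 4)*(c + 3)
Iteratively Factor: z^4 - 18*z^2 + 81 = (z - 3)*(z^3 + 3*z^2 - 9*z - 27) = (z - 3)^2*(z^2 + 6*z + 9) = (z - 3)^2*(z + 3)*(z + 3)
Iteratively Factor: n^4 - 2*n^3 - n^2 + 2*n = (n + 1)*(n^3 - 3*n^2 + 2*n) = (n - 2)*(n + 1)*(n^2 - n) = (n - 2)*(n - 1)*(n + 1)*(n)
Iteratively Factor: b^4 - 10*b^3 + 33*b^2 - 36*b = (b)*(b^3 - 10*b^2 + 33*b - 36) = b*(b - 3)*(b^2 - 7*b + 12) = b*(b - 3)^2*(b - 4)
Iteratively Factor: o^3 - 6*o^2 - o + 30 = (o - 3)*(o^2 - 3*o - 10) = (o - 5)*(o - 3)*(o + 2)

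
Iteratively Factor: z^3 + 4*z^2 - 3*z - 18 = (z + 3)*(z^2 + z - 6) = (z + 3)^2*(z - 2)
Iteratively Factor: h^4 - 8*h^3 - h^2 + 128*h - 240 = (h + 4)*(h^3 - 12*h^2 + 47*h - 60) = (h - 5)*(h + 4)*(h^2 - 7*h + 12) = (h - 5)*(h - 4)*(h + 4)*(h - 3)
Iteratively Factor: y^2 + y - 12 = (y + 4)*(y - 3)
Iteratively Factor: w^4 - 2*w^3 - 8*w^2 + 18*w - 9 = (w - 1)*(w^3 - w^2 - 9*w + 9) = (w - 1)*(w + 3)*(w^2 - 4*w + 3) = (w - 1)^2*(w + 3)*(w - 3)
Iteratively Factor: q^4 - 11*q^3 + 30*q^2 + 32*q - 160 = (q - 4)*(q^3 - 7*q^2 + 2*q + 40) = (q - 4)*(q + 2)*(q^2 - 9*q + 20) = (q - 4)^2*(q + 2)*(q - 5)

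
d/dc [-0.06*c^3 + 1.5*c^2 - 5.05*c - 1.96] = -0.18*c^2 + 3.0*c - 5.05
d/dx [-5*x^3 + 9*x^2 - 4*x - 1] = -15*x^2 + 18*x - 4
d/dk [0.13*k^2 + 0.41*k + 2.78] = 0.26*k + 0.41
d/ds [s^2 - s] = 2*s - 1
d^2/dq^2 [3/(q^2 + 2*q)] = 6*(-q*(q + 2) + 4*(q + 1)^2)/(q^3*(q + 2)^3)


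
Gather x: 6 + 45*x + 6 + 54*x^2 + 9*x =54*x^2 + 54*x + 12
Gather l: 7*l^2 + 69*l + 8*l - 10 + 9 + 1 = 7*l^2 + 77*l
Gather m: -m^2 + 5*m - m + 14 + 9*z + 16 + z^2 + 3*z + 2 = -m^2 + 4*m + z^2 + 12*z + 32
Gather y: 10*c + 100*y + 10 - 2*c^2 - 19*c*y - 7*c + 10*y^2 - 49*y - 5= -2*c^2 + 3*c + 10*y^2 + y*(51 - 19*c) + 5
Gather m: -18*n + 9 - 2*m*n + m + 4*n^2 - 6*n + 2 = m*(1 - 2*n) + 4*n^2 - 24*n + 11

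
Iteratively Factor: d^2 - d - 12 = (d - 4)*(d + 3)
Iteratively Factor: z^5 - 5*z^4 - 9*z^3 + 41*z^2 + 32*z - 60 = (z - 1)*(z^4 - 4*z^3 - 13*z^2 + 28*z + 60) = (z - 1)*(z + 2)*(z^3 - 6*z^2 - z + 30) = (z - 5)*(z - 1)*(z + 2)*(z^2 - z - 6) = (z - 5)*(z - 1)*(z + 2)^2*(z - 3)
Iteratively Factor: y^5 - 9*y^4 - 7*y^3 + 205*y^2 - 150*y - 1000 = (y - 5)*(y^4 - 4*y^3 - 27*y^2 + 70*y + 200) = (y - 5)^2*(y^3 + y^2 - 22*y - 40) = (y - 5)^2*(y + 4)*(y^2 - 3*y - 10) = (y - 5)^3*(y + 4)*(y + 2)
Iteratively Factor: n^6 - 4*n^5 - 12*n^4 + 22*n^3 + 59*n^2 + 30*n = (n + 1)*(n^5 - 5*n^4 - 7*n^3 + 29*n^2 + 30*n) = (n - 3)*(n + 1)*(n^4 - 2*n^3 - 13*n^2 - 10*n) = (n - 3)*(n + 1)*(n + 2)*(n^3 - 4*n^2 - 5*n) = (n - 3)*(n + 1)^2*(n + 2)*(n^2 - 5*n) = n*(n - 3)*(n + 1)^2*(n + 2)*(n - 5)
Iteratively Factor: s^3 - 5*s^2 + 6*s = (s - 3)*(s^2 - 2*s) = s*(s - 3)*(s - 2)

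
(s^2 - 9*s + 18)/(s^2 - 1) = (s^2 - 9*s + 18)/(s^2 - 1)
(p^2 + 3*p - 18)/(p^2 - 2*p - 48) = (p - 3)/(p - 8)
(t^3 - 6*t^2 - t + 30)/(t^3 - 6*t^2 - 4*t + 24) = (t^2 - 8*t + 15)/(t^2 - 8*t + 12)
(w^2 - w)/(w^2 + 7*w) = (w - 1)/(w + 7)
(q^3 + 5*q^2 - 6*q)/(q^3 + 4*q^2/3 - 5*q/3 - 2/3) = 3*q*(q + 6)/(3*q^2 + 7*q + 2)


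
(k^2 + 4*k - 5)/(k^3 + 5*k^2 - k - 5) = 1/(k + 1)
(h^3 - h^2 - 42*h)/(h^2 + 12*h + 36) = h*(h - 7)/(h + 6)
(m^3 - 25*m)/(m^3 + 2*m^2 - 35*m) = (m + 5)/(m + 7)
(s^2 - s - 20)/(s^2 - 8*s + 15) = (s + 4)/(s - 3)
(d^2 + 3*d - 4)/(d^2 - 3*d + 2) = (d + 4)/(d - 2)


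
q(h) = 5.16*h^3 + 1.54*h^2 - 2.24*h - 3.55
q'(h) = 15.48*h^2 + 3.08*h - 2.24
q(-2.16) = -43.53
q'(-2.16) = 63.33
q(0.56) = -3.42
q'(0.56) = 4.34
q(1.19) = 4.66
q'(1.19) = 23.35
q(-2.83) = -101.83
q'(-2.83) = 113.02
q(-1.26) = -8.60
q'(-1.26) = 18.46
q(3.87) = 309.92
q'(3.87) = 241.52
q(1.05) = 1.77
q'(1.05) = 18.06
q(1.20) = 4.90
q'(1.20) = 23.75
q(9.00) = 3862.67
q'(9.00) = 1279.36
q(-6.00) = -1049.23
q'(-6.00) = 536.56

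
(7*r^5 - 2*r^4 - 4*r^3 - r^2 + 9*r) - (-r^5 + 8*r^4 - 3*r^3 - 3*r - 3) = 8*r^5 - 10*r^4 - r^3 - r^2 + 12*r + 3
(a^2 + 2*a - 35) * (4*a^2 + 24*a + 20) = 4*a^4 + 32*a^3 - 72*a^2 - 800*a - 700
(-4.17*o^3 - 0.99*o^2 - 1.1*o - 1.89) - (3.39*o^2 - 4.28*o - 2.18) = -4.17*o^3 - 4.38*o^2 + 3.18*o + 0.29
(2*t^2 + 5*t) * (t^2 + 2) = 2*t^4 + 5*t^3 + 4*t^2 + 10*t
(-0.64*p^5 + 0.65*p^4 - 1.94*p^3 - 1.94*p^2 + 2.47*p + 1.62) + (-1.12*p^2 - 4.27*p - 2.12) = -0.64*p^5 + 0.65*p^4 - 1.94*p^3 - 3.06*p^2 - 1.8*p - 0.5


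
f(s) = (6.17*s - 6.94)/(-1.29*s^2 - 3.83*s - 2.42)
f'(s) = (2.58*s + 3.83)*(6.17*s - 6.94)/(-1.29*s^2 - 3.83*s - 2.42)^2 + 6.17/(-1.29*s^2 - 3.83*s - 2.42) = (7.9593*s^2 - 17.9052*s - 41.5116)/(1.6641*s^4 + 9.8814*s^3 + 20.9125*s^2 + 18.5372*s + 5.8564)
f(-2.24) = 66.22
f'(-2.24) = 392.05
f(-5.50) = 2.01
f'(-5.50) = 0.72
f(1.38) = -0.15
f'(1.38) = -0.49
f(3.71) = -0.46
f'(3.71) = 0.00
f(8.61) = -0.35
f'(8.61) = 0.02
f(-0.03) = 3.09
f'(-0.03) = -7.70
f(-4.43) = 3.18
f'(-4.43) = 1.67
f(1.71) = -0.28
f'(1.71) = -0.30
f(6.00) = -0.42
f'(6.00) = 0.03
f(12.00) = -0.29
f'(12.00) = 0.02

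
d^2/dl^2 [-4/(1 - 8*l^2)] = 64*(24*l^2 + 1)/(8*l^2 - 1)^3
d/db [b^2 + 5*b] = 2*b + 5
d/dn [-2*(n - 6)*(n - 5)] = 22 - 4*n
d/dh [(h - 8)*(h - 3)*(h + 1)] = 3*h^2 - 20*h + 13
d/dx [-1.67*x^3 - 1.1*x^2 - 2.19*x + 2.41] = -5.01*x^2 - 2.2*x - 2.19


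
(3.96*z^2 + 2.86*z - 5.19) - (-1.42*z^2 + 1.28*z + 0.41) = 5.38*z^2 + 1.58*z - 5.6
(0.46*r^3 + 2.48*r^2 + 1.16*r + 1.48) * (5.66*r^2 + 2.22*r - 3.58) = 2.6036*r^5 + 15.058*r^4 + 10.4244*r^3 + 2.0736*r^2 - 0.8672*r - 5.2984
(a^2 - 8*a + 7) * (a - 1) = a^3 - 9*a^2 + 15*a - 7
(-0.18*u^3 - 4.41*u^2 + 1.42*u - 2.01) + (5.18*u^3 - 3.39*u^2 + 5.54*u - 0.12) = 5.0*u^3 - 7.8*u^2 + 6.96*u - 2.13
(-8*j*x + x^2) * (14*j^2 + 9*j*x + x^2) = -112*j^3*x - 58*j^2*x^2 + j*x^3 + x^4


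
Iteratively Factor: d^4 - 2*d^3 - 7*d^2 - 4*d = (d + 1)*(d^3 - 3*d^2 - 4*d) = (d - 4)*(d + 1)*(d^2 + d) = d*(d - 4)*(d + 1)*(d + 1)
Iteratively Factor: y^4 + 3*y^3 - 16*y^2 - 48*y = (y + 3)*(y^3 - 16*y) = (y + 3)*(y + 4)*(y^2 - 4*y) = (y - 4)*(y + 3)*(y + 4)*(y)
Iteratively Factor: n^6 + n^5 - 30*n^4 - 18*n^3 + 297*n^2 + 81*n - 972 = (n - 3)*(n^5 + 4*n^4 - 18*n^3 - 72*n^2 + 81*n + 324) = (n - 3)*(n + 3)*(n^4 + n^3 - 21*n^2 - 9*n + 108) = (n - 3)^2*(n + 3)*(n^3 + 4*n^2 - 9*n - 36) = (n - 3)^3*(n + 3)*(n^2 + 7*n + 12) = (n - 3)^3*(n + 3)^2*(n + 4)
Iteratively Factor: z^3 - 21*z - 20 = (z - 5)*(z^2 + 5*z + 4) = (z - 5)*(z + 1)*(z + 4)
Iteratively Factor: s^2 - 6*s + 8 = (s - 4)*(s - 2)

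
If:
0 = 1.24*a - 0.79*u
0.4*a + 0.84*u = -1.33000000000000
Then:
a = -0.77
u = -1.21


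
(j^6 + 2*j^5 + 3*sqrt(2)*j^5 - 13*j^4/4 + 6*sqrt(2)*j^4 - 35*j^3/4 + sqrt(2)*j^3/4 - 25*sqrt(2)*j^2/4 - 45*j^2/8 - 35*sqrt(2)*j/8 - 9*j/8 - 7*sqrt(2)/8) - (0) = j^6 + 2*j^5 + 3*sqrt(2)*j^5 - 13*j^4/4 + 6*sqrt(2)*j^4 - 35*j^3/4 + sqrt(2)*j^3/4 - 25*sqrt(2)*j^2/4 - 45*j^2/8 - 35*sqrt(2)*j/8 - 9*j/8 - 7*sqrt(2)/8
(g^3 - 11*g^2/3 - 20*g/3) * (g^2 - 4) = g^5 - 11*g^4/3 - 32*g^3/3 + 44*g^2/3 + 80*g/3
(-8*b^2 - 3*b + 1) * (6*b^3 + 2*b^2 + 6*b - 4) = -48*b^5 - 34*b^4 - 48*b^3 + 16*b^2 + 18*b - 4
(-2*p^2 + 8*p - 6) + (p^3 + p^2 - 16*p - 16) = p^3 - p^2 - 8*p - 22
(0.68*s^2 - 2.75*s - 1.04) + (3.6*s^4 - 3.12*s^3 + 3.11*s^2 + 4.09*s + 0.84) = 3.6*s^4 - 3.12*s^3 + 3.79*s^2 + 1.34*s - 0.2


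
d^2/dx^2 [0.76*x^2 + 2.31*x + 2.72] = 1.52000000000000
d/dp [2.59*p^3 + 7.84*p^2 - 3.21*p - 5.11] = 7.77*p^2 + 15.68*p - 3.21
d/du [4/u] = -4/u^2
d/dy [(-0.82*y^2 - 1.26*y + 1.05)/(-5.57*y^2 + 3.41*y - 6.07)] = (-9.8144*y^2 + 21.6518*y + 4.0677)/(31.0249*y^4 - 37.9874*y^3 + 79.2479*y^2 - 41.3974*y + 36.8449)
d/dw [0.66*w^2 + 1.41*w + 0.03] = 1.32*w + 1.41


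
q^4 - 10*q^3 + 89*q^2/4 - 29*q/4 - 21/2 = (q - 7)*(q - 2)*(q - 3/2)*(q + 1/2)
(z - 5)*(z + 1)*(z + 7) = z^3 + 3*z^2 - 33*z - 35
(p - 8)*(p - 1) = p^2 - 9*p + 8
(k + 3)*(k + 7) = k^2 + 10*k + 21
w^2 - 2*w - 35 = (w - 7)*(w + 5)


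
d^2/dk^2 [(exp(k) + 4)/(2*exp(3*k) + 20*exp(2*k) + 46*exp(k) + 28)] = (2*exp(6*k) + 33*exp(5*k) + 224*exp(4*k) + 686*exp(3*k) + 708*exp(2*k) - 223*exp(k) - 546)*exp(k)/(exp(9*k) + 30*exp(8*k) + 369*exp(7*k) + 2422*exp(6*k) + 9327*exp(5*k) + 22002*exp(4*k) + 32075*exp(3*k) + 28098*exp(2*k) + 13524*exp(k) + 2744)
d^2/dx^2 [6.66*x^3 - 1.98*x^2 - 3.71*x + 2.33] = 39.96*x - 3.96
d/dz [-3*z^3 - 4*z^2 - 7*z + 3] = -9*z^2 - 8*z - 7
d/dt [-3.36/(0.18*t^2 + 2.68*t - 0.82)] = (1.2096*t + 9.0048)/(0.18*t^2 + 2.68*t - 0.82)^2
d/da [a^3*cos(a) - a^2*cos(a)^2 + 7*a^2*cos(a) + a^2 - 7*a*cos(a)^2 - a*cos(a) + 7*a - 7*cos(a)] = -a^3*sin(a) - 7*a^2*sin(a) + a^2*sin(2*a) + 3*a^2*cos(a) + a*sin(a) + 7*a*sin(2*a) + 14*a*cos(a) - a*cos(2*a) + a + 7*sin(a) - cos(a) - 7*cos(2*a)/2 + 7/2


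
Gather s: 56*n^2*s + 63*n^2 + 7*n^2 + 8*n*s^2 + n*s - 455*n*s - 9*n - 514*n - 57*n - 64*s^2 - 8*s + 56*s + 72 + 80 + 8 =70*n^2 - 580*n + s^2*(8*n - 64) + s*(56*n^2 - 454*n + 48) + 160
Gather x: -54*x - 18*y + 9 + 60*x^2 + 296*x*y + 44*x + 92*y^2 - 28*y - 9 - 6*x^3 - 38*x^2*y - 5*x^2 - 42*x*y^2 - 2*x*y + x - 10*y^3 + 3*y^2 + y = -6*x^3 + x^2*(55 - 38*y) + x*(-42*y^2 + 294*y - 9) - 10*y^3 + 95*y^2 - 45*y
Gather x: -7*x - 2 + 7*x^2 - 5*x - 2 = 7*x^2 - 12*x - 4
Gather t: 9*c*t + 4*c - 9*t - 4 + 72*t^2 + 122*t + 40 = 4*c + 72*t^2 + t*(9*c + 113) + 36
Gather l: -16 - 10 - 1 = -27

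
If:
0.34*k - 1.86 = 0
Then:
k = 5.47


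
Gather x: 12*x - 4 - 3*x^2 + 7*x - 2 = -3*x^2 + 19*x - 6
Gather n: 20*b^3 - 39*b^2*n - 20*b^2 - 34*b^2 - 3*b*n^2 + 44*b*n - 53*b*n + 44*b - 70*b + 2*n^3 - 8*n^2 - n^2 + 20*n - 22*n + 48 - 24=20*b^3 - 54*b^2 - 26*b + 2*n^3 + n^2*(-3*b - 9) + n*(-39*b^2 - 9*b - 2) + 24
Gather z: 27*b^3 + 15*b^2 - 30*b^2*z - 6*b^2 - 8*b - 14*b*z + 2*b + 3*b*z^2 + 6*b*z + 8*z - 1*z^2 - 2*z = 27*b^3 + 9*b^2 - 6*b + z^2*(3*b - 1) + z*(-30*b^2 - 8*b + 6)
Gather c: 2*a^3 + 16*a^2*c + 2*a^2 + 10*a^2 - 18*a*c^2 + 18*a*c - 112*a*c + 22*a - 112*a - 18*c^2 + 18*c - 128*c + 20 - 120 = 2*a^3 + 12*a^2 - 90*a + c^2*(-18*a - 18) + c*(16*a^2 - 94*a - 110) - 100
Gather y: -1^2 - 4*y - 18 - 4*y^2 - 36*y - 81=-4*y^2 - 40*y - 100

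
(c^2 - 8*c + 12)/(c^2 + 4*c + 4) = (c^2 - 8*c + 12)/(c^2 + 4*c + 4)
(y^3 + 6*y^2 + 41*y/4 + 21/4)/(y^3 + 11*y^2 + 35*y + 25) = (y^2 + 5*y + 21/4)/(y^2 + 10*y + 25)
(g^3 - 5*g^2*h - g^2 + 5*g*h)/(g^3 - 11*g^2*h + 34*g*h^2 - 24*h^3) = g*(g^2 - 5*g*h - g + 5*h)/(g^3 - 11*g^2*h + 34*g*h^2 - 24*h^3)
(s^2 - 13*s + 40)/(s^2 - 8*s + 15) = (s - 8)/(s - 3)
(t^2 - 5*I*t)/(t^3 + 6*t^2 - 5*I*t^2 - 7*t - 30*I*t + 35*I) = t/(t^2 + 6*t - 7)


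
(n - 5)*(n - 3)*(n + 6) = n^3 - 2*n^2 - 33*n + 90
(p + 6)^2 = p^2 + 12*p + 36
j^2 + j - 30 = (j - 5)*(j + 6)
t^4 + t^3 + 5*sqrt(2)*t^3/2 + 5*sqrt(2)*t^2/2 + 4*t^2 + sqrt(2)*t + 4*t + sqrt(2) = (t + sqrt(2)/2)*(t + sqrt(2))*(sqrt(2)*t/2 + 1)*(sqrt(2)*t + sqrt(2))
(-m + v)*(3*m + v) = -3*m^2 + 2*m*v + v^2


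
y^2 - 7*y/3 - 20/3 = (y - 4)*(y + 5/3)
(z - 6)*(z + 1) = z^2 - 5*z - 6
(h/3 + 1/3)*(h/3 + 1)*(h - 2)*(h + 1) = h^4/9 + h^3/3 - h^2/3 - 11*h/9 - 2/3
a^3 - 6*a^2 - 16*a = a*(a - 8)*(a + 2)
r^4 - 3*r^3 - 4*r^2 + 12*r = r*(r - 3)*(r - 2)*(r + 2)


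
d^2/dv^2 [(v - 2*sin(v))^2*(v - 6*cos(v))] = 6*(v - 2*sin(v))^2*cos(v) + 4*(v - 2*sin(v))*(v - 6*cos(v))*sin(v) - 4*(v - 2*sin(v))*(6*sin(v) + 1)*(2*cos(v) - 1) + 2*(v - 6*cos(v))*(2*cos(v) - 1)^2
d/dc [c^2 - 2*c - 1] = 2*c - 2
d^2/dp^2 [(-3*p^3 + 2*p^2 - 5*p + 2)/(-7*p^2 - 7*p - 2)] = 8*(112*p^3 - 21*p^2 - 117*p - 37)/(343*p^6 + 1029*p^5 + 1323*p^4 + 931*p^3 + 378*p^2 + 84*p + 8)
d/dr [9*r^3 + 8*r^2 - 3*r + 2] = 27*r^2 + 16*r - 3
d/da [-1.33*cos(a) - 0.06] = 1.33*sin(a)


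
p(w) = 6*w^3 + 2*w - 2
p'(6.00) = 650.00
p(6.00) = 1306.00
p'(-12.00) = 2594.00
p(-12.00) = -10394.00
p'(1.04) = 21.47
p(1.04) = 6.83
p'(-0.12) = 2.26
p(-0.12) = -2.25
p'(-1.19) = 27.49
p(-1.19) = -14.49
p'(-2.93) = 156.53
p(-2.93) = -158.78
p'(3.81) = 263.29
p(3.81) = 337.46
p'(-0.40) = 4.88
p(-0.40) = -3.18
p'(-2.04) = 76.91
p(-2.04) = -57.02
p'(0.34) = 4.08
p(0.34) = -1.08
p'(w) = 18*w^2 + 2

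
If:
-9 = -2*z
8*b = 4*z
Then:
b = 9/4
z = 9/2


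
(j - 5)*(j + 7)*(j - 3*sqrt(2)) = j^3 - 3*sqrt(2)*j^2 + 2*j^2 - 35*j - 6*sqrt(2)*j + 105*sqrt(2)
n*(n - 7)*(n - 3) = n^3 - 10*n^2 + 21*n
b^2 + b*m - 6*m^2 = (b - 2*m)*(b + 3*m)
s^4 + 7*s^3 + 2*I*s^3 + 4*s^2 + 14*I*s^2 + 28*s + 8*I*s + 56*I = (s + 7)*(s - 2*I)*(s + 2*I)^2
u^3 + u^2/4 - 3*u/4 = u*(u - 3/4)*(u + 1)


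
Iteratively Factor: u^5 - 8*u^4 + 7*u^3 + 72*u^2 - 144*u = (u - 4)*(u^4 - 4*u^3 - 9*u^2 + 36*u) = u*(u - 4)*(u^3 - 4*u^2 - 9*u + 36) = u*(u - 4)^2*(u^2 - 9) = u*(u - 4)^2*(u - 3)*(u + 3)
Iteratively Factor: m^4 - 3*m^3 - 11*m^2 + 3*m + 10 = (m - 5)*(m^3 + 2*m^2 - m - 2) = (m - 5)*(m + 2)*(m^2 - 1) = (m - 5)*(m + 1)*(m + 2)*(m - 1)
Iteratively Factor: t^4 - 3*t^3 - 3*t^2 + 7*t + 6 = (t - 3)*(t^3 - 3*t - 2) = (t - 3)*(t + 1)*(t^2 - t - 2) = (t - 3)*(t - 2)*(t + 1)*(t + 1)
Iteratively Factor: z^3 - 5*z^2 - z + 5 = (z - 1)*(z^2 - 4*z - 5) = (z - 5)*(z - 1)*(z + 1)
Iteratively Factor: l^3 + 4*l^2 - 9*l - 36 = (l - 3)*(l^2 + 7*l + 12) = (l - 3)*(l + 3)*(l + 4)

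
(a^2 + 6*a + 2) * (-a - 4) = -a^3 - 10*a^2 - 26*a - 8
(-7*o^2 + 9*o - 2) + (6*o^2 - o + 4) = -o^2 + 8*o + 2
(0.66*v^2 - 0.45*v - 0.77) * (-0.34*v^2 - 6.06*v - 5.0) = -0.2244*v^4 - 3.8466*v^3 - 0.3112*v^2 + 6.9162*v + 3.85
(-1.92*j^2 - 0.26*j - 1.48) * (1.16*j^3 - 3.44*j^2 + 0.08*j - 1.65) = -2.2272*j^5 + 6.3032*j^4 - 0.976*j^3 + 8.2384*j^2 + 0.3106*j + 2.442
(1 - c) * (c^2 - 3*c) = -c^3 + 4*c^2 - 3*c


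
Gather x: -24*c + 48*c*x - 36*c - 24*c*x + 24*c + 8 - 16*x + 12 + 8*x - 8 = -36*c + x*(24*c - 8) + 12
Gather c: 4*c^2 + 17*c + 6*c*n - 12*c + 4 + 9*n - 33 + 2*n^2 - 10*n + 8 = 4*c^2 + c*(6*n + 5) + 2*n^2 - n - 21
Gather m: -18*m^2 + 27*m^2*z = m^2*(27*z - 18)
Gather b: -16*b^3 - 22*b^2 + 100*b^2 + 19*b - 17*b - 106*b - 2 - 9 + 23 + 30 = -16*b^3 + 78*b^2 - 104*b + 42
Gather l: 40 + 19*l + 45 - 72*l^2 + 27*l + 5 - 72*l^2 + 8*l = -144*l^2 + 54*l + 90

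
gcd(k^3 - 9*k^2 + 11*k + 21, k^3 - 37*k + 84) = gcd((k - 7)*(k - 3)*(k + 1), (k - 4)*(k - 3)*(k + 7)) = k - 3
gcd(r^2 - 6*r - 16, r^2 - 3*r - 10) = r + 2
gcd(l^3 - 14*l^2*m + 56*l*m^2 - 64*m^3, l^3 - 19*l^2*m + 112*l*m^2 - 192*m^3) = l - 8*m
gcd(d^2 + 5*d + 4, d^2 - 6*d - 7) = d + 1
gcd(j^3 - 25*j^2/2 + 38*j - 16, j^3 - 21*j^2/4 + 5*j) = j - 4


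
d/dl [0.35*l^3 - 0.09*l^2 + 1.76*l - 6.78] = 1.05*l^2 - 0.18*l + 1.76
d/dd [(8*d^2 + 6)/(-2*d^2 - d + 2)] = 2*(-4*d^2 + 28*d + 3)/(4*d^4 + 4*d^3 - 7*d^2 - 4*d + 4)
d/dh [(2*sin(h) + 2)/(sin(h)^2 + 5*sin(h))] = 2*(-2*sin(h) + cos(h)^2 - 6)*cos(h)/((sin(h) + 5)^2*sin(h)^2)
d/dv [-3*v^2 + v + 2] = 1 - 6*v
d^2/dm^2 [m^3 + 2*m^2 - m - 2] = 6*m + 4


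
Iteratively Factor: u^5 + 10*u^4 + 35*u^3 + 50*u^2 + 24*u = (u + 4)*(u^4 + 6*u^3 + 11*u^2 + 6*u) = u*(u + 4)*(u^3 + 6*u^2 + 11*u + 6) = u*(u + 3)*(u + 4)*(u^2 + 3*u + 2) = u*(u + 2)*(u + 3)*(u + 4)*(u + 1)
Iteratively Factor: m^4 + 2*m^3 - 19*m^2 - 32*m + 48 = (m - 4)*(m^3 + 6*m^2 + 5*m - 12) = (m - 4)*(m + 4)*(m^2 + 2*m - 3) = (m - 4)*(m + 3)*(m + 4)*(m - 1)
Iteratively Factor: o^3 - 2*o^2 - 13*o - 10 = (o + 1)*(o^2 - 3*o - 10) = (o + 1)*(o + 2)*(o - 5)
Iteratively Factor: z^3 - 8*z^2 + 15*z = (z - 3)*(z^2 - 5*z) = z*(z - 3)*(z - 5)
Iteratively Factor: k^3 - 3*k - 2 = (k - 2)*(k^2 + 2*k + 1) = (k - 2)*(k + 1)*(k + 1)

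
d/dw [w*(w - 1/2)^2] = (2*w - 1)*(6*w - 1)/4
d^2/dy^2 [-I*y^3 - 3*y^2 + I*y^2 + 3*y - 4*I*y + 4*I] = -6*I*y - 6 + 2*I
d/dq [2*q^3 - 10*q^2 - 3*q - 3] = 6*q^2 - 20*q - 3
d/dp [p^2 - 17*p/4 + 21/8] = 2*p - 17/4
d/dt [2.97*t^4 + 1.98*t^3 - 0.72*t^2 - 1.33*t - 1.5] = 11.88*t^3 + 5.94*t^2 - 1.44*t - 1.33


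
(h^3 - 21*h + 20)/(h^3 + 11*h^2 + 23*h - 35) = (h - 4)/(h + 7)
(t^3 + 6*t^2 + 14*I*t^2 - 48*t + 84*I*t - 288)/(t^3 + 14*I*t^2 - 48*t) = (t + 6)/t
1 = 1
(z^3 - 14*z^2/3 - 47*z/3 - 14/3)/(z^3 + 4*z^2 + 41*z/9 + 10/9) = 3*(z - 7)/(3*z + 5)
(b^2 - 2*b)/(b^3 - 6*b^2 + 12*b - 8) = b/(b^2 - 4*b + 4)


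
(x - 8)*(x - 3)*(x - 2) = x^3 - 13*x^2 + 46*x - 48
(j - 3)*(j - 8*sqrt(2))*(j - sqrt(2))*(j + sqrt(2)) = j^4 - 8*sqrt(2)*j^3 - 3*j^3 - 2*j^2 + 24*sqrt(2)*j^2 + 6*j + 16*sqrt(2)*j - 48*sqrt(2)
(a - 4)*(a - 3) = a^2 - 7*a + 12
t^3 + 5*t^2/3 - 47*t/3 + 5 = (t - 3)*(t - 1/3)*(t + 5)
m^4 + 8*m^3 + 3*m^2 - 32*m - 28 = (m - 2)*(m + 1)*(m + 2)*(m + 7)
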